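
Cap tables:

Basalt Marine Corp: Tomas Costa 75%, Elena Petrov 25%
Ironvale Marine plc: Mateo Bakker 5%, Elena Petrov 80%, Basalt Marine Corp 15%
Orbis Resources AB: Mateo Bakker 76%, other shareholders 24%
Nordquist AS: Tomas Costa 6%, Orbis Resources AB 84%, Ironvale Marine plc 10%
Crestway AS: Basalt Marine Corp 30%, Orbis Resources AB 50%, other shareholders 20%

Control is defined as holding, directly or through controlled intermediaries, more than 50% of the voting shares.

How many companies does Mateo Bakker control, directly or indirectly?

2

Mateo holds 76% of Orbis, so Mateo controls Orbis.
Orbis holds 84% of Nordquist, so Mateo controls Nordquist.
No other company's threshold is met.
Mateo controls 2 companies.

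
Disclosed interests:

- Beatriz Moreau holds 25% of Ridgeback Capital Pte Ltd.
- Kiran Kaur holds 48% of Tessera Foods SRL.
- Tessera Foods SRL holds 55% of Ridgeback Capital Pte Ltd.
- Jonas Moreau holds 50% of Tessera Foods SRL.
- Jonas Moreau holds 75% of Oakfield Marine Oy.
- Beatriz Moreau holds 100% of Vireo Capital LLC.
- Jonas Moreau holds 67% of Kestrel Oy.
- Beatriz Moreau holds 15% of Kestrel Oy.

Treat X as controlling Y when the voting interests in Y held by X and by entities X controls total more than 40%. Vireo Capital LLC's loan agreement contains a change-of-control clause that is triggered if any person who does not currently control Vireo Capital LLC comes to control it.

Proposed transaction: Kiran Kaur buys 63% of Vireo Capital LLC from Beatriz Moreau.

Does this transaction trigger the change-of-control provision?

The purchase adds only to Kiran's holdings (Beatriz's stake shrinks), so Kiran is the only person who could newly come to control Vireo.
Kiran holds 48% of Tessera, so Kiran controls Tessera.
Tessera holds 55% of Ridgeback, so Kiran controls Ridgeback.
Neither Kiran nor any entity Kiran controls holds any voting interest in Vireo.
So before the transaction, Kiran does not control Vireo.
After the purchase, Kiran holds 63% of Vireo directly, and Beatriz's stake falls to 37%.
Kiran holds 63% of Vireo, so Kiran controls Vireo.
Kiran did not control Vireo before and does after, so the clause is triggered.

Yes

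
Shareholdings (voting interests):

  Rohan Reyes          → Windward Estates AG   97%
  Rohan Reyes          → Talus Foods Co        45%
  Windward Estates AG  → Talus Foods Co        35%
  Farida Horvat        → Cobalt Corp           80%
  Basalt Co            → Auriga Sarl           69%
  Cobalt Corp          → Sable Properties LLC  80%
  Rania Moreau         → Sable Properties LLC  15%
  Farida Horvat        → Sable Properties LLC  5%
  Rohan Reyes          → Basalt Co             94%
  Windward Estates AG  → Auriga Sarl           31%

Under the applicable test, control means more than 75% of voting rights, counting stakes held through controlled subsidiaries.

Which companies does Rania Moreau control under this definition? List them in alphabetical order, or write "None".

None

Rania's largest direct stake is 15% in Sable, which does not meet the threshold.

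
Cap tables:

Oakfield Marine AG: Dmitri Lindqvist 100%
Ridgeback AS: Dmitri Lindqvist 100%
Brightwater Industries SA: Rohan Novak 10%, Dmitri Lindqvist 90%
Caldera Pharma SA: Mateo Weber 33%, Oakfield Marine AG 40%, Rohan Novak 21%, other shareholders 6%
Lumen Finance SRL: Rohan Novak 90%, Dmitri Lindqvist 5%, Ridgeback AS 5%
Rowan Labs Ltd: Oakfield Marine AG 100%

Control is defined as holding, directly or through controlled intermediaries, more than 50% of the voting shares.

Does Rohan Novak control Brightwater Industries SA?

Rohan holds 90% of Lumen, so Rohan controls Lumen.
In Brightwater, Rohan's side holds only 10%, not > 50%.
So Rohan does not control Brightwater.

No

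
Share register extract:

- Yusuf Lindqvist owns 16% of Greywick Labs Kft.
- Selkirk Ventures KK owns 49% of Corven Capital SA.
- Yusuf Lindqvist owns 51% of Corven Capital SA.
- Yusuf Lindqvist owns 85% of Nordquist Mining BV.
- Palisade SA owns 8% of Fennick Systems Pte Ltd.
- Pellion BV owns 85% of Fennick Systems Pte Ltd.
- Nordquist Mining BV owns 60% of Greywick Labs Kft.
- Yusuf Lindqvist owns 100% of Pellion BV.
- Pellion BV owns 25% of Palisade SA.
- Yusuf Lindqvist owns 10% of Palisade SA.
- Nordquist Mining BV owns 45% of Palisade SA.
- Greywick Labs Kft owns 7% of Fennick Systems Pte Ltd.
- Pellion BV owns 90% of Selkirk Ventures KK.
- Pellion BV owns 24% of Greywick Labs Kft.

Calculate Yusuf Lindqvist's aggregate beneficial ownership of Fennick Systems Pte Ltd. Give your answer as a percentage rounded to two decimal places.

Yusuf reaches Fennick along 7 paths.
Via Pellion → Palisade: 100% × 25% × 8% = 2%.
Via Nordquist → Palisade: 85% × 45% × 8% = 3.06%.
Via Palisade: 10% × 8% = 0.8%.
Via Pellion: 100% × 85% = 85%.
Via Nordquist → Greywick: 85% × 60% × 7% = 3.57%.
Via Pellion → Greywick: 100% × 24% × 7% = 1.68%.
Via Greywick: 16% × 7% = 1.12%.
Total: 2% + 3.06% + 0.8% + 85% + 3.57% + 1.68% + 1.12% = 97.23%.

97.23%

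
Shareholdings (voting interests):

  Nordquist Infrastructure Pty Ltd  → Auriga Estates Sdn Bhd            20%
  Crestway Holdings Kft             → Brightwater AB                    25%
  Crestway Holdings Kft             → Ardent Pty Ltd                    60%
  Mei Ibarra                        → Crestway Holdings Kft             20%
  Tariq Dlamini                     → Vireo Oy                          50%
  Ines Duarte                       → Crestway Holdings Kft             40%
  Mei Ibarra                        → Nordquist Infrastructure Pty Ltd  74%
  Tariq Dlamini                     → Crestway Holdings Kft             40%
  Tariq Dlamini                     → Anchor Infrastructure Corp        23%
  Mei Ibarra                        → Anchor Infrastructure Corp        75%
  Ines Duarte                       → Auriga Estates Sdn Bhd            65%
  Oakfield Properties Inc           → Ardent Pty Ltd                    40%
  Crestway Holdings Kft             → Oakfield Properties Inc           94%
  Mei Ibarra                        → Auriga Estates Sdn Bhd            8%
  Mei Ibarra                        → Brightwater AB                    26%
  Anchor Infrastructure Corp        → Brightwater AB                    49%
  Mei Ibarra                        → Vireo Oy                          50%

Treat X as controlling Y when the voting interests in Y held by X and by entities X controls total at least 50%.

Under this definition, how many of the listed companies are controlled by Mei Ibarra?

4

Mei holds 75% of Anchor, so Mei controls Anchor.
Mei holds 74% of Nordquist, so Mei controls Nordquist.
Mei holds 50% of Vireo, so Mei controls Vireo.
Anchor and Mei together hold 49% + 26% = 75% of Brightwater, so Mei controls Brightwater.
No other company's threshold is met.
Mei controls 4 companies.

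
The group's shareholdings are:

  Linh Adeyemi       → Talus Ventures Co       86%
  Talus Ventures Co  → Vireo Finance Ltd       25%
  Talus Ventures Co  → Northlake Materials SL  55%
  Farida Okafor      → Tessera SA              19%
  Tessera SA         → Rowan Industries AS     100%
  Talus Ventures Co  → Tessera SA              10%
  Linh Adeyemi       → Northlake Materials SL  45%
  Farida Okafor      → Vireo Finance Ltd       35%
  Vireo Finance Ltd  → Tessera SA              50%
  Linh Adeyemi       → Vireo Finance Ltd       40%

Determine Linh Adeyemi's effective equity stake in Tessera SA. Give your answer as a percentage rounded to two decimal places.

Linh reaches Tessera along 3 paths.
Via Talus: 86% × 10% = 8.6%.
Via Talus → Vireo: 86% × 25% × 50% = 10.75%.
Via Vireo: 40% × 50% = 20%.
Total: 8.6% + 10.75% + 20% = 39.35%.

39.35%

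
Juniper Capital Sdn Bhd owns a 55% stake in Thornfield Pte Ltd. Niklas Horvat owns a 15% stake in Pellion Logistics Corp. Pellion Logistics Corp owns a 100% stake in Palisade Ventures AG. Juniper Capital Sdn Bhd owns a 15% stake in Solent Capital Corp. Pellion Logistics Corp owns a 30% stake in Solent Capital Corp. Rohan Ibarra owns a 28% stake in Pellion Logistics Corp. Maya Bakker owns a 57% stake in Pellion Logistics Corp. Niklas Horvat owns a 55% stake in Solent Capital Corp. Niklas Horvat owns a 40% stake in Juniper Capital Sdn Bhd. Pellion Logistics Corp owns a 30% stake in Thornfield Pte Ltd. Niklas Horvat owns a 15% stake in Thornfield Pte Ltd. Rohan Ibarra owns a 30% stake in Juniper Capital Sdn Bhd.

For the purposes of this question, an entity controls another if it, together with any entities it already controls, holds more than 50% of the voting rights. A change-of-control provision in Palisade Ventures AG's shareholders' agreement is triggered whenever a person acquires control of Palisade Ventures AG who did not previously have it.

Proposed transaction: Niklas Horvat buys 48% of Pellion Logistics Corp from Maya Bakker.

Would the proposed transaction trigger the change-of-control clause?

The purchase adds only to Niklas's holdings (Maya's stake shrinks), so Niklas is the only person who could newly come to control Palisade.
Niklas holds 55% of Solent, so Niklas controls Solent.
Neither Niklas nor any entity Niklas controls holds any voting interest in Palisade.
So before the transaction, Niklas does not control Palisade.
After the purchase, Niklas's direct stake in Pellion rises to 15% + 48% = 63%, and Maya's stake falls to 9%.
Niklas holds 63% of Pellion, so Niklas controls Pellion.
Pellion holds 100% of Palisade, so Niklas controls Palisade.
Niklas did not control Palisade before and does after, so the clause is triggered.

Yes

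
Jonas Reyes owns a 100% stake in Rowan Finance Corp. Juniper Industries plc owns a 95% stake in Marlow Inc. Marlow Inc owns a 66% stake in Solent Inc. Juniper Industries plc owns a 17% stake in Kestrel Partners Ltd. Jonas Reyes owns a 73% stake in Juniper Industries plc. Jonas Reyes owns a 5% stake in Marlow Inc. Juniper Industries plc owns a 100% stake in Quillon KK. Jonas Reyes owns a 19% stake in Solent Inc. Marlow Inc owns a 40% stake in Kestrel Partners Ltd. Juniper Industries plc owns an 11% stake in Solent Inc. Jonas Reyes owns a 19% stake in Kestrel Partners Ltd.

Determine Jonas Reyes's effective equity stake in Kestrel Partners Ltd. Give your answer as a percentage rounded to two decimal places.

Jonas reaches Kestrel along 4 paths.
Via Juniper: 73% × 17% = 12.41%.
Via Marlow: 5% × 40% = 2%.
Via Juniper → Marlow: 73% × 95% × 40% = 27.74%.
Direct stake: 19% = 19%.
Total: 12.41% + 2% + 27.74% + 19% = 61.15%.

61.15%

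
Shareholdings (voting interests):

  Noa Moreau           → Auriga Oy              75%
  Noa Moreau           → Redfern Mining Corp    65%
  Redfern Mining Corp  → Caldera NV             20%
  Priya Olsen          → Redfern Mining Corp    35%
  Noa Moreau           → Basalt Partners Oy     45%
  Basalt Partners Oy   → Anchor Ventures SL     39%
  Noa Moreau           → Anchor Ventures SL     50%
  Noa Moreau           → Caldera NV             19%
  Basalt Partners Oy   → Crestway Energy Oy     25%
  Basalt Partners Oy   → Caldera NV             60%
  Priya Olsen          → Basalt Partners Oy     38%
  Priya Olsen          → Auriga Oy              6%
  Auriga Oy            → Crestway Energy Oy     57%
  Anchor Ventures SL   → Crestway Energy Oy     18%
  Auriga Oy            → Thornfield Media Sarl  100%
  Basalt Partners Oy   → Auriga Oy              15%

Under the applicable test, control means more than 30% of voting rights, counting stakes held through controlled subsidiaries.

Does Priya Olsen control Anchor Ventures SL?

Yes

Priya holds 38% of Basalt, so Priya controls Basalt.
Basalt holds 39% of Anchor, so Priya controls Anchor.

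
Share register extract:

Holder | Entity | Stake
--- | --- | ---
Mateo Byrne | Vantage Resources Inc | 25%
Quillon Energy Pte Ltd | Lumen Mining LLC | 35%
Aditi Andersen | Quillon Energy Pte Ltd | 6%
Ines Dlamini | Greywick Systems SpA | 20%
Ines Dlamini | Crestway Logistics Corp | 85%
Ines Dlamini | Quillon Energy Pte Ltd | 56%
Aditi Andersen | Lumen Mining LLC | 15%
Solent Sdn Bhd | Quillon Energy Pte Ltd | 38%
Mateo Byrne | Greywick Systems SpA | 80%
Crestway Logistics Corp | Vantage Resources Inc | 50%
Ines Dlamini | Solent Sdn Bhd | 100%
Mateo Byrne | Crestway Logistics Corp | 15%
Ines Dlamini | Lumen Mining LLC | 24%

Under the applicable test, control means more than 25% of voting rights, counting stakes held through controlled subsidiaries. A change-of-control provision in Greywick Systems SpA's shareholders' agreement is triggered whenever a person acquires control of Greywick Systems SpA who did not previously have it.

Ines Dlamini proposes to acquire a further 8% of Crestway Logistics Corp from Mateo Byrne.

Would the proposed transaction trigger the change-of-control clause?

The purchase adds only to Ines's holdings (Mateo's stake shrinks), so Ines is the only person who could newly come to control Greywick.
Ines holds 100% of Solent, so Ines controls Solent.
Ines holds 85% of Crestway, so Ines controls Crestway.
Ines and Solent together hold 56% + 38% = 94% of Quillon, so Ines controls Quillon.
Quillon and Ines together hold 35% + 24% = 59% of Lumen, so Ines controls Lumen.
Crestway holds 50% of Vantage, so Ines controls Vantage.
In Greywick, Ines's side holds only 20%, not > 25%.
So before the transaction, Ines does not control Greywick.
After the purchase, Ines's direct stake in Crestway rises to 85% + 8% = 93%, and Mateo's stake falls to 7%.
Ines holds 93% of Crestway, so Ines controls Crestway.
After the transaction, Ines's side holds 20% of Greywick, not > 25%, so Ines still does not control Greywick.
No new person acquires control, so the clause is not triggered.

No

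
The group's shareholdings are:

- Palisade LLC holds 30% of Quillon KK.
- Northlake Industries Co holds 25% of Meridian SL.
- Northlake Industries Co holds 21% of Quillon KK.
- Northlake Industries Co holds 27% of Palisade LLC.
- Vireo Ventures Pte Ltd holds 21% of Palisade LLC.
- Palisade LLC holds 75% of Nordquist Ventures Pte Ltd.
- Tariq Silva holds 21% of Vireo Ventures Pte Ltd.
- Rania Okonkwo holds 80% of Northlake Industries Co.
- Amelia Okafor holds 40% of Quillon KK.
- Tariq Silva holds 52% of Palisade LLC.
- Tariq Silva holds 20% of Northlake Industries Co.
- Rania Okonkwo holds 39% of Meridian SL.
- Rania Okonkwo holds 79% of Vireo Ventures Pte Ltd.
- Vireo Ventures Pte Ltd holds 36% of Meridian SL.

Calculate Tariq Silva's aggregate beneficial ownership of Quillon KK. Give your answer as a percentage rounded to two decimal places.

Tariq reaches Quillon along 4 paths.
Via Northlake → Palisade: 20% × 27% × 30% = 1.62%.
Via Vireo → Palisade: 21% × 21% × 30% = 1.323%.
Via Palisade: 52% × 30% = 15.6%.
Via Northlake: 20% × 21% = 4.2%.
Total: 1.62% + 1.323% + 15.6% + 4.2% = 22.743%.
Rounded: 22.74%.

22.74%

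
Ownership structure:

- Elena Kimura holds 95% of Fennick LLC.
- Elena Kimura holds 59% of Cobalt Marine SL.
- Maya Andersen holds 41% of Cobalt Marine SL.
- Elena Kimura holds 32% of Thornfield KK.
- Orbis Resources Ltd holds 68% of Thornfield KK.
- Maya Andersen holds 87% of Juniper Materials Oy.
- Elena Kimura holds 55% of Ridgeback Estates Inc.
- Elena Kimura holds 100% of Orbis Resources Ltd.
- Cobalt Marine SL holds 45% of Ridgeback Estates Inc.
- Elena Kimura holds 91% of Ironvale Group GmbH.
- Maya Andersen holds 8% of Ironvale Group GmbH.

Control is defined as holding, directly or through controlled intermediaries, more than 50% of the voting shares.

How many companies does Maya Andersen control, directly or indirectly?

1

Maya holds 87% of Juniper, so Maya controls Juniper.
No other company's threshold is met.
Maya controls 1 company.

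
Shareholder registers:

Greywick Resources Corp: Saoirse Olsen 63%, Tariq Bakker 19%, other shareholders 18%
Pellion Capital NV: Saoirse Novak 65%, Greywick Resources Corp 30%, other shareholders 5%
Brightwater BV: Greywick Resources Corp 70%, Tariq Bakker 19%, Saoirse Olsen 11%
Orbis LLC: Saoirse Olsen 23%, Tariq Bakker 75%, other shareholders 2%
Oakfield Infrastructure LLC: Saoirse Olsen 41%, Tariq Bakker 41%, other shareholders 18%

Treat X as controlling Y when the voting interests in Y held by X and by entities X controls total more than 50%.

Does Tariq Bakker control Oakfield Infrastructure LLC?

No

Tariq holds 75% of Orbis, so Tariq controls Orbis.
In Oakfield, Tariq's side holds only 41%, not > 50%.
So Tariq does not control Oakfield.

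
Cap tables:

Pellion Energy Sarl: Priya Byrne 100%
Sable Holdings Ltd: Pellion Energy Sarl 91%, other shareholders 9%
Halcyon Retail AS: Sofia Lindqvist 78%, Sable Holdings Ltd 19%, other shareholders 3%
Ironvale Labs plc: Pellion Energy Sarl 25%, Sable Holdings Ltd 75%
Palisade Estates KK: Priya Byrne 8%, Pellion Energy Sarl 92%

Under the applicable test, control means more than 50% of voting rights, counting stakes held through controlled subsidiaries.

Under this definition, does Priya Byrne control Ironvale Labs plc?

Yes

Priya holds 100% of Pellion, so Priya controls Pellion.
Pellion holds 91% of Sable, so Priya controls Sable.
Pellion and Sable together hold 25% + 75% = 100% of Ironvale, so Priya controls Ironvale.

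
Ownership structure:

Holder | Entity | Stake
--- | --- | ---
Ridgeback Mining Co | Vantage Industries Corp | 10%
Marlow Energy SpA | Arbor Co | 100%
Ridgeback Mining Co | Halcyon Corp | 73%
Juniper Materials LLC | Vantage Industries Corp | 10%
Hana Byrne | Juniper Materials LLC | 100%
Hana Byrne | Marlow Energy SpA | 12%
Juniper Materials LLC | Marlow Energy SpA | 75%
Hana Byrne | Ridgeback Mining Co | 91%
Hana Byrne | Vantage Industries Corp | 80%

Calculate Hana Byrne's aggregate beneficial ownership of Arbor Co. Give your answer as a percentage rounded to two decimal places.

Hana reaches Arbor along 2 paths.
Via Marlow: 12% × 100% = 12%.
Via Juniper → Marlow: 100% × 75% × 100% = 75%.
Total: 12% + 75% = 87%.
Rounded: 87.00%.

87.00%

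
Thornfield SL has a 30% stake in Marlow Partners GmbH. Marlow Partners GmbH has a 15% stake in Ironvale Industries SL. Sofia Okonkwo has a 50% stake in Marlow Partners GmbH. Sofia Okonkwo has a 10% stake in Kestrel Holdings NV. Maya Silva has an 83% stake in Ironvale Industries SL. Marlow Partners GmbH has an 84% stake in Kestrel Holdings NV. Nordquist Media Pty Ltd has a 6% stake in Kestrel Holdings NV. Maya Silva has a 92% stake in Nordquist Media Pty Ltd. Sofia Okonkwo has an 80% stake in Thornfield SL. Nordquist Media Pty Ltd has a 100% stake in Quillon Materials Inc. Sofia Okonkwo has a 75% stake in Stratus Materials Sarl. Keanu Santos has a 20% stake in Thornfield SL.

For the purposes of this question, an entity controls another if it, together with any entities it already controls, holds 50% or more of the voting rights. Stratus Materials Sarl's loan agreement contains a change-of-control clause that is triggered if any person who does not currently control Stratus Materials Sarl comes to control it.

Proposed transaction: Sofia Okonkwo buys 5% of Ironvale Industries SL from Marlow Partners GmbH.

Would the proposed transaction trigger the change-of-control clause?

The purchase adds only to Sofia's holdings (Marlow's stake shrinks), so Sofia is the only person who could newly come to control Stratus.
Sofia holds 75% of Stratus, so Sofia controls Stratus.
So Sofia already controls Stratus before the transaction.
After the purchase, Sofia holds 5% of Ironvale directly, and Marlow's stake falls to 10%.
Sofia controlled Stratus already, so this is not a new person acquiring control; every other person's position is unchanged or reduced.
No new person acquires control, so the clause is not triggered.

No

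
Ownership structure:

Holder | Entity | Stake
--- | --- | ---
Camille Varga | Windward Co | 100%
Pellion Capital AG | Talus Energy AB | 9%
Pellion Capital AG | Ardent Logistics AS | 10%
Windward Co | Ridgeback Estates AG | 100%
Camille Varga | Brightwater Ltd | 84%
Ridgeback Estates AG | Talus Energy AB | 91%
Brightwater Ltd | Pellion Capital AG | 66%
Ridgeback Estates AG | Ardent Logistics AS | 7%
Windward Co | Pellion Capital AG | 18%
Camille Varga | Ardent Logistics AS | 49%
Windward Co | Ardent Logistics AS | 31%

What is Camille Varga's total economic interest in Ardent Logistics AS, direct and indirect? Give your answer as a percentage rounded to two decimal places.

Camille reaches Ardent along 5 paths.
Via Windward → Ridgeback: 100% × 100% × 7% = 7%.
Via Windward: 100% × 31% = 31%.
Direct stake: 49% = 49%.
Via Windward → Pellion: 100% × 18% × 10% = 1.8%.
Via Brightwater → Pellion: 84% × 66% × 10% = 5.544%.
Total: 7% + 31% + 49% + 1.8% + 5.544% = 94.344%.
Rounded: 94.34%.

94.34%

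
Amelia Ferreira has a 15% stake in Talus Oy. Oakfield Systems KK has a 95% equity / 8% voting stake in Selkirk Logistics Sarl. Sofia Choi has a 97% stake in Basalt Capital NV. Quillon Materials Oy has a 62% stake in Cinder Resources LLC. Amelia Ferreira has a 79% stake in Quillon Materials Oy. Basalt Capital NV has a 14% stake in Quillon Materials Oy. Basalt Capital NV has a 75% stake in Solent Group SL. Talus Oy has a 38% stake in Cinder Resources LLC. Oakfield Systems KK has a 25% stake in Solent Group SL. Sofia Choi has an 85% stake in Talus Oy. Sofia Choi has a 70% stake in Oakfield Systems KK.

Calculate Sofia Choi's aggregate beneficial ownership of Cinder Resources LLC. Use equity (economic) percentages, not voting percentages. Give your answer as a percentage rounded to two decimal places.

40.72%

Sofia reaches Cinder along 2 paths.
Via Basalt → Quillon: 97% × 14% × 62% = 8.4196%.
Via Talus: 85% × 38% = 32.3%.
Total: 8.4196% + 32.3% = 40.7196%.
Rounded: 40.72%.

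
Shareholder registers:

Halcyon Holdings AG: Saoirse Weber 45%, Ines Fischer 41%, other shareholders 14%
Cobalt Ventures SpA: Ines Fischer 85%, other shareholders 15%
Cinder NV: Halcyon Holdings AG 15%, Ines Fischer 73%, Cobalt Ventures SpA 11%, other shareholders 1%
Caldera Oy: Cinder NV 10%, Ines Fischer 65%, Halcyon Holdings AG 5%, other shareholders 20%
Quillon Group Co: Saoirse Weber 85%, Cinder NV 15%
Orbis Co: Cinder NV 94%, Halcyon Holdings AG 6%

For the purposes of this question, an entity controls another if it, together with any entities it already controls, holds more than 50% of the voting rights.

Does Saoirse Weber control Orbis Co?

No

Saoirse holds 85% of Quillon, so Saoirse controls Quillon.
Neither Saoirse nor any entity Saoirse controls holds any voting interest in Orbis.
So Saoirse does not control Orbis.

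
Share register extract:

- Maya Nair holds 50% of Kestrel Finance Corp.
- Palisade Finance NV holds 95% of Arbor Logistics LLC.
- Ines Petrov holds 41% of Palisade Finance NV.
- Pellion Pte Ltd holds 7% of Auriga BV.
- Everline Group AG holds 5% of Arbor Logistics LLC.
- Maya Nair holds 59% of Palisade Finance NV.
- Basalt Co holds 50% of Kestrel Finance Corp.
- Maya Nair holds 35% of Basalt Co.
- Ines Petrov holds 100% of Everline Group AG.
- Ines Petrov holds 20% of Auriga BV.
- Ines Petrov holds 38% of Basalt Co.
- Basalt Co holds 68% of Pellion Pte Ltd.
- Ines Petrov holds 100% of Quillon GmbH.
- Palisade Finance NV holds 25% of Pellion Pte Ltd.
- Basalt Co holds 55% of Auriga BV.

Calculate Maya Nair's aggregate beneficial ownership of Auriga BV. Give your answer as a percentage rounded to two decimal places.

21.95%

Maya reaches Auriga along 3 paths.
Via Basalt: 35% × 55% = 19.25%.
Via Basalt → Pellion: 35% × 68% × 7% = 1.666%.
Via Palisade → Pellion: 59% × 25% × 7% = 1.0325%.
Total: 19.25% + 1.666% + 1.0325% = 21.9485%.
Rounded: 21.95%.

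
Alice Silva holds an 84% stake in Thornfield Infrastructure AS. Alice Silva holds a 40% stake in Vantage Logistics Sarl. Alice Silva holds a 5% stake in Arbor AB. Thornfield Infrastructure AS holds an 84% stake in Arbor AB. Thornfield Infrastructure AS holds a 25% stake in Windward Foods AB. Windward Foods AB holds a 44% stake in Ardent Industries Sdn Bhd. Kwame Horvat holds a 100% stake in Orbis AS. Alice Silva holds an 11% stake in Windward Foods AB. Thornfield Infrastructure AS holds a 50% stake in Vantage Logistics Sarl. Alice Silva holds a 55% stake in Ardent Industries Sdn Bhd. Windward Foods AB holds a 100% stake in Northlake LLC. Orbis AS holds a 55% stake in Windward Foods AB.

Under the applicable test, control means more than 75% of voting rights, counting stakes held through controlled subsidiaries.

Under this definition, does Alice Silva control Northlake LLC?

No

Alice holds 84% of Thornfield, so Alice controls Thornfield.
Thornfield and Alice together hold 50% + 40% = 90% of Vantage, so Alice controls Vantage.
Thornfield and Alice together hold 84% + 5% = 89% of Arbor, so Alice controls Arbor.
Neither Alice nor any entity Alice controls holds any voting interest in Northlake.
So Alice does not control Northlake.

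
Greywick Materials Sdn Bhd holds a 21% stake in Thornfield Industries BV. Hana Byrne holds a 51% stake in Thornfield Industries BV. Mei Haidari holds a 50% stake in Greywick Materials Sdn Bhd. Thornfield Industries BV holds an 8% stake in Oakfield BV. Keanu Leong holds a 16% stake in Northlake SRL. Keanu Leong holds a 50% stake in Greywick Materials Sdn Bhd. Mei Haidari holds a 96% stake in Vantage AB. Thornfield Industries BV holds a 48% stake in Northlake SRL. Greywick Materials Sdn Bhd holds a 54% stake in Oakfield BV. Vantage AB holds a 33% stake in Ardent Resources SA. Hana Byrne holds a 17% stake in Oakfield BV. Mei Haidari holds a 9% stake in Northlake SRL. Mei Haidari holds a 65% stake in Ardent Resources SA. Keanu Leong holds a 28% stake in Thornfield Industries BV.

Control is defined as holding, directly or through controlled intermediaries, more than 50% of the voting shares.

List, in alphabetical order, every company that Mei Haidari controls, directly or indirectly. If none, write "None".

Mei holds 96% of Vantage, so Mei controls Vantage.
Mei and Vantage together hold 65% + 33% = 98% of Ardent, so Mei controls Ardent.
No other company's threshold is met.

Ardent Resources SA, Vantage AB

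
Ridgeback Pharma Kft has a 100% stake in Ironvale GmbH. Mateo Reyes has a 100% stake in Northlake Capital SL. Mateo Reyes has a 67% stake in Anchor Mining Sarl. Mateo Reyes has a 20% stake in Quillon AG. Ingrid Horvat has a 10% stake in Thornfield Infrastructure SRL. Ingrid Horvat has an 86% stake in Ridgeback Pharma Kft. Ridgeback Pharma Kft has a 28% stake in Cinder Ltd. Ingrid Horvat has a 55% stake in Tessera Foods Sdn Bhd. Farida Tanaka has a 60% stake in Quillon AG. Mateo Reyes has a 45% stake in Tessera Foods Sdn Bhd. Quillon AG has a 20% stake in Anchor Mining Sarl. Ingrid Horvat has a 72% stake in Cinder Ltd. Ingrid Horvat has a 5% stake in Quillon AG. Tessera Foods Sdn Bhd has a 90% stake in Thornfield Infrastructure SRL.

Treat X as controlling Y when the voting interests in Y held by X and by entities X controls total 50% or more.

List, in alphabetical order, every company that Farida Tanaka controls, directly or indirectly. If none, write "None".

Quillon AG

Farida holds 60% of Quillon, so Farida controls Quillon.
No other company's threshold is met.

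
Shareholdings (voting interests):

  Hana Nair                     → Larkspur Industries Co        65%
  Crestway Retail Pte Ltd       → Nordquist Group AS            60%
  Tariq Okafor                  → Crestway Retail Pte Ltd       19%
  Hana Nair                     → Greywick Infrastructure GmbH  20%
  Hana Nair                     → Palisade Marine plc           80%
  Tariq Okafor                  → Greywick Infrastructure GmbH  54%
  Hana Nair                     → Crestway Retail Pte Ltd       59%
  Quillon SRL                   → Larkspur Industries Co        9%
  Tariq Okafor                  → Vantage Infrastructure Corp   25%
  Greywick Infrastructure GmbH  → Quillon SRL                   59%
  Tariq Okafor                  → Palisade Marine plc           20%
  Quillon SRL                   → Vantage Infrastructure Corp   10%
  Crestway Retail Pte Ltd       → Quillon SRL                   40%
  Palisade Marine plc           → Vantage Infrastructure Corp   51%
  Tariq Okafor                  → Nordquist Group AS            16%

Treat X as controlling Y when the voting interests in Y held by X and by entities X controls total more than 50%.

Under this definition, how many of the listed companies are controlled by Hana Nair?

Hana holds 59% of Crestway, so Hana controls Crestway.
Hana holds 80% of Palisade, so Hana controls Palisade.
Palisade holds 51% of Vantage, so Hana controls Vantage.
Crestway holds 60% of Nordquist, so Hana controls Nordquist.
Hana holds 65% of Larkspur, so Hana controls Larkspur.
No other company's threshold is met.
Hana controls 5 companies.

5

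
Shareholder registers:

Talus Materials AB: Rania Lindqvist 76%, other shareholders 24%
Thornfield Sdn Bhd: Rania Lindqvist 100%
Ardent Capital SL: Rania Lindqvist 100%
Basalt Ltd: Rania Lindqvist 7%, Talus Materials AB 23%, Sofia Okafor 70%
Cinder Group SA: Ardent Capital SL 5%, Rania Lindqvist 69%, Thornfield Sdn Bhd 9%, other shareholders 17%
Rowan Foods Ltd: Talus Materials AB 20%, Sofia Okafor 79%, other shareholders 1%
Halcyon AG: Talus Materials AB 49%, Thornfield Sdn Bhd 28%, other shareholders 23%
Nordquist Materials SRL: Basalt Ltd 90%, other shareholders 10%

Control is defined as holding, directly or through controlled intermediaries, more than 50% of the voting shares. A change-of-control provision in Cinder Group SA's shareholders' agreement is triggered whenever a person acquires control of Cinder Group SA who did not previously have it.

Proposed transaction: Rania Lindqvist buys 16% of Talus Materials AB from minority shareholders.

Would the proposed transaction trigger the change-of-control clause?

The purchase changes only Rania's holdings, so Rania is the only person who could newly come to control Cinder.
Rania holds 100% of Ardent, so Rania controls Ardent.
Rania holds 100% of Thornfield, so Rania controls Thornfield.
Ardent and Rania and Thornfield together hold 5% + 69% + 9% = 83% of Cinder, so Rania controls Cinder.
So Rania already controls Cinder before the transaction.
After the purchase, Rania's direct stake in Talus rises to 76% + 16% = 92%.
Rania controlled Cinder already, so this is not a new person acquiring control; every other person's position is unchanged or reduced.
No new person acquires control, so the clause is not triggered.

No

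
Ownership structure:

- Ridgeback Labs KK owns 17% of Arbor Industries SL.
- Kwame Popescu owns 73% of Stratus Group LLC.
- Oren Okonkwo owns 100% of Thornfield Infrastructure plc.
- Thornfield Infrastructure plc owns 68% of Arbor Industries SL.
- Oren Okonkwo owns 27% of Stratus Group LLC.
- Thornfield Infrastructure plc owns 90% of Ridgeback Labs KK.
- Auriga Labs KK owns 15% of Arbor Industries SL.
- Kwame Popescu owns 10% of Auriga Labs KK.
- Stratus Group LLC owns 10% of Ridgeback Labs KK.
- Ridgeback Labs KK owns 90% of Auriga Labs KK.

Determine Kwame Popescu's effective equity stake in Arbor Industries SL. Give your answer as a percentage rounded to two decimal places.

Kwame reaches Arbor along 3 paths.
Via Auriga: 10% × 15% = 1.5%.
Via Stratus → Ridgeback → Auriga: 73% × 10% × 90% × 15% = 0.9855%.
Via Stratus → Ridgeback: 73% × 10% × 17% = 1.241%.
Total: 1.5% + 0.9855% + 1.241% = 3.7265%.
Rounded: 3.73%.

3.73%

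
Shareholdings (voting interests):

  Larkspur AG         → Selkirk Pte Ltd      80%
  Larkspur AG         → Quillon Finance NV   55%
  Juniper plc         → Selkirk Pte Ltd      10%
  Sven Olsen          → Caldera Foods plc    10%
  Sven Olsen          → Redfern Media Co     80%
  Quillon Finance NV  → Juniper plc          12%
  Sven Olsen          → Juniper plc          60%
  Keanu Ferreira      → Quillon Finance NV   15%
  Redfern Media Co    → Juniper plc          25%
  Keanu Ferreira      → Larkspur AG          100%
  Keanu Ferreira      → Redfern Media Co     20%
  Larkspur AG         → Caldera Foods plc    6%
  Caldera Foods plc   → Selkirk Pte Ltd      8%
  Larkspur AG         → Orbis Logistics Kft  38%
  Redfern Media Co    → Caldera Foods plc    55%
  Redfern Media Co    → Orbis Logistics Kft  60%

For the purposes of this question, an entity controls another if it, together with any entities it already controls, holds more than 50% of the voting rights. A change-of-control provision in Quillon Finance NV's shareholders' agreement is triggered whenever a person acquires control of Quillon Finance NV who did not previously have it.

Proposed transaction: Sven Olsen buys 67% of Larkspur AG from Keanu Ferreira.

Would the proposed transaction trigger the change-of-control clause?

Yes

The purchase adds only to Sven's holdings (Keanu's stake shrinks), so Sven is the only person who could newly come to control Quillon.
Sven holds 80% of Redfern, so Sven controls Redfern.
Sven and Redfern together hold 10% + 55% = 65% of Caldera, so Sven controls Caldera.
Redfern holds 60% of Orbis, so Sven controls Orbis.
Redfern and Sven together hold 25% + 60% = 85% of Juniper, so Sven controls Juniper.
Neither Sven nor any entity Sven controls holds any voting interest in Quillon.
So before the transaction, Sven does not control Quillon.
After the purchase, Sven holds 67% of Larkspur directly, and Keanu's stake falls to 33%.
Sven holds 67% of Larkspur, so Sven controls Larkspur.
Larkspur holds 55% of Quillon, so Sven controls Quillon.
Sven did not control Quillon before and does after, so the clause is triggered.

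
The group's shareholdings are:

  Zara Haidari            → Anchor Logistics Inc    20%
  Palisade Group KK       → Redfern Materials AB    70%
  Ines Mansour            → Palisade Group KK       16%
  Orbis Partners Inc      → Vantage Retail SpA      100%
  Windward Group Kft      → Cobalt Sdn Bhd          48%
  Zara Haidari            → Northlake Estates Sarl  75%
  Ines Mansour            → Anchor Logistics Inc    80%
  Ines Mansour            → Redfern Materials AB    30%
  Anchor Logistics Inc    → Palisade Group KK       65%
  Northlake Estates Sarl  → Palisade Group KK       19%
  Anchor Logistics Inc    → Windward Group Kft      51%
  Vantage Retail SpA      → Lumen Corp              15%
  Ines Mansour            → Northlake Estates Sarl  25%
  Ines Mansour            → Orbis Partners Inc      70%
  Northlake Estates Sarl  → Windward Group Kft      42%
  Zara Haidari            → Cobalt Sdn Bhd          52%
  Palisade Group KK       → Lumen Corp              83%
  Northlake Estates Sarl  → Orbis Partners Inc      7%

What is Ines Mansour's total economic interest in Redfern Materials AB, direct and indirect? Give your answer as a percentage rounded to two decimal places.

Ines reaches Redfern along 4 paths.
Direct stake: 30% = 30%.
Via Anchor → Palisade: 80% × 65% × 70% = 36.4%.
Via Northlake → Palisade: 25% × 19% × 70% = 3.325%.
Via Palisade: 16% × 70% = 11.2%.
Total: 30% + 36.4% + 3.325% + 11.2% = 80.925%.
Rounded: 80.93%.

80.93%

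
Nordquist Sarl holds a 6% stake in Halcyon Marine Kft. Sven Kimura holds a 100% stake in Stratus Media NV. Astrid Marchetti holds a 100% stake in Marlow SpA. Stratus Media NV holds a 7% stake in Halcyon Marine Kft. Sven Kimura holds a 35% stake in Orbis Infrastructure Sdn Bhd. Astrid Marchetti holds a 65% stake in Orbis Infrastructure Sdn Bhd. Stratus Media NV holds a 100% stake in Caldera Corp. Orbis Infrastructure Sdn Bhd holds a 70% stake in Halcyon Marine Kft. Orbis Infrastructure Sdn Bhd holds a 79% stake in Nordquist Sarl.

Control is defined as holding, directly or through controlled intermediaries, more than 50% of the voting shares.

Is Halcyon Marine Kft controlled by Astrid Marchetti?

Astrid holds 65% of Orbis, so Astrid controls Orbis.
Orbis holds 79% of Nordquist, so Astrid controls Nordquist.
Orbis and Nordquist together hold 70% + 6% = 76% of Halcyon, so Astrid controls Halcyon.

Yes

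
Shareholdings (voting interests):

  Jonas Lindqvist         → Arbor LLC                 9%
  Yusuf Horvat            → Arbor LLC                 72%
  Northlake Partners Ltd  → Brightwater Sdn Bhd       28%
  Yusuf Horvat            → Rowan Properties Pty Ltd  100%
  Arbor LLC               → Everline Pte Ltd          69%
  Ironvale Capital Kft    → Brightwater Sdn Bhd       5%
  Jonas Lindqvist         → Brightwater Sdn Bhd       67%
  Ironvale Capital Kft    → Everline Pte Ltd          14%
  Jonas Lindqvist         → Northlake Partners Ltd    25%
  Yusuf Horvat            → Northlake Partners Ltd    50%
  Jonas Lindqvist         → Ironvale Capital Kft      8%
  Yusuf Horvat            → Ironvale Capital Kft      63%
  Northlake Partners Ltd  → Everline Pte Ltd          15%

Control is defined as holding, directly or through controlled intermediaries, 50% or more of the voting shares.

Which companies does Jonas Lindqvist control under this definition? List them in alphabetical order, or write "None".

Jonas holds 67% of Brightwater, so Jonas controls Brightwater.
No other company's threshold is met.

Brightwater Sdn Bhd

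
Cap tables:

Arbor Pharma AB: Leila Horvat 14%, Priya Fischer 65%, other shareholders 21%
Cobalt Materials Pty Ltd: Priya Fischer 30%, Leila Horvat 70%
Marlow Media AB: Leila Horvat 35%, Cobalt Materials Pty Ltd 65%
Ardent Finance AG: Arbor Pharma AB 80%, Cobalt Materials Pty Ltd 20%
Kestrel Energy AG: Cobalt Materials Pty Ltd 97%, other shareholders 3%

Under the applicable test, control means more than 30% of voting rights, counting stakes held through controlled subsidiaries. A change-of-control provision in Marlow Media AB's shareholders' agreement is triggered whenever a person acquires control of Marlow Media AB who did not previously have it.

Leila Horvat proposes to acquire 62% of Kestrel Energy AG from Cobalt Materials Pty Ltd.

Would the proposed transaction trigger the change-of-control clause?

The purchase adds only to Leila's holdings (Cobalt's stake shrinks), so Leila is the only person who could newly come to control Marlow.
Leila holds 70% of Cobalt, so Leila controls Cobalt.
Leila and Cobalt together hold 35% + 65% = 100% of Marlow, so Leila controls Marlow.
So Leila already controls Marlow before the transaction.
After the purchase, Leila holds 62% of Kestrel directly, and Cobalt's stake falls to 35%.
Leila controlled Marlow already, so this is not a new person acquiring control; every other person's position is unchanged or reduced.
No new person acquires control, so the clause is not triggered.

No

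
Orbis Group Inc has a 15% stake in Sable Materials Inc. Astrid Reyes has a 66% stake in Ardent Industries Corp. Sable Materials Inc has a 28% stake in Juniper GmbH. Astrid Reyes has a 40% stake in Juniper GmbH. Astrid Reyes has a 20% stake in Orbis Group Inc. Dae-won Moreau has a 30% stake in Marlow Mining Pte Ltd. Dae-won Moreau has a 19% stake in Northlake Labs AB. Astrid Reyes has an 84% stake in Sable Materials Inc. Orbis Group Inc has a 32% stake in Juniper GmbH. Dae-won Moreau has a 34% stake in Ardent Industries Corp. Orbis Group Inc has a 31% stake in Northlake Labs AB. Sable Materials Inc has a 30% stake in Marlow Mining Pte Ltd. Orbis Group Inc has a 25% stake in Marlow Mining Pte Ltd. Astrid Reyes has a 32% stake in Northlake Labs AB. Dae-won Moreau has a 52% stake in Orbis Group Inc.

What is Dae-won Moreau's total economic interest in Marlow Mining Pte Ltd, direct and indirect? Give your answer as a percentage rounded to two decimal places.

Dae-won reaches Marlow along 3 paths.
Direct stake: 30% = 30%.
Via Orbis: 52% × 25% = 13%.
Via Orbis → Sable: 52% × 15% × 30% = 2.34%.
Total: 30% + 13% + 2.34% = 45.34%.

45.34%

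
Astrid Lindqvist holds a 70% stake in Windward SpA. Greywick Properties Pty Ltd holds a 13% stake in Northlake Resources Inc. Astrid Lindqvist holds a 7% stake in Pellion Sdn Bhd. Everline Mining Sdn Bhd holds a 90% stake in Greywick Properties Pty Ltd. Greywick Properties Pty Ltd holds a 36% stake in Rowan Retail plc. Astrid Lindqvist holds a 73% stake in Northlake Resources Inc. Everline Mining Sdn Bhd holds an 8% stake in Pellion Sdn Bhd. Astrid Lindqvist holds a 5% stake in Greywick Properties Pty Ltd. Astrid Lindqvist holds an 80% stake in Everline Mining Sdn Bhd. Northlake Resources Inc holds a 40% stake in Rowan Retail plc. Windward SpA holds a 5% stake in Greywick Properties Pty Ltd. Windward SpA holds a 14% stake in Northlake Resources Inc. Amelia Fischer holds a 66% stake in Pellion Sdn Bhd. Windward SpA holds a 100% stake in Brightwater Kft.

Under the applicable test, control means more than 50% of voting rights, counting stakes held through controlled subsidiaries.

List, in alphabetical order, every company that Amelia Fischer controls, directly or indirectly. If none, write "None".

Amelia holds 66% of Pellion, so Amelia controls Pellion.
No other company's threshold is met.

Pellion Sdn Bhd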